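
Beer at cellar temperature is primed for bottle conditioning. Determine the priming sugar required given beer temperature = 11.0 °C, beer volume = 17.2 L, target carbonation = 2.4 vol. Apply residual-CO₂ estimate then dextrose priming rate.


residual = 14.695·(0.01821 + 0.09011·e^(−0.04·T));  sugar = (target − residual)·4.0·V
residual = 14.695·(0.01821 + 0.09011·e^(−0.04·11.0)) = 1.1204
sugar = (2.4 − 1.1204)·4.0·17.2

88.0360 g


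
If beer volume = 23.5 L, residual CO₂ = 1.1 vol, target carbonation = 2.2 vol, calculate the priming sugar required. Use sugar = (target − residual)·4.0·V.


sugar = (2.2 − 1.1)·4.0·23.5

103.4000 g


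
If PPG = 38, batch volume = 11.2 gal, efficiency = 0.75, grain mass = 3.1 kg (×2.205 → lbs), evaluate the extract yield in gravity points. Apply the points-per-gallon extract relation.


points = lbs × PPG × eff / vol
lbs = 3.1 × 2.205 = 6.8355
points = 6.8355 × 38 × 0.75 / 11.2

17.3939 points


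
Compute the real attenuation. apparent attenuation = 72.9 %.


RA = AA · 0.8192
RA = 72.9 · 0.8192

59.7197 %


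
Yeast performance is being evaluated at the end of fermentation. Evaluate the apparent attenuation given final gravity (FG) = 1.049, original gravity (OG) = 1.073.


AA = (OG − FG)/(OG − 1) · 100
AA = (1.073 − 1.049)/(1.073 − 1) · 100

32.8767 %


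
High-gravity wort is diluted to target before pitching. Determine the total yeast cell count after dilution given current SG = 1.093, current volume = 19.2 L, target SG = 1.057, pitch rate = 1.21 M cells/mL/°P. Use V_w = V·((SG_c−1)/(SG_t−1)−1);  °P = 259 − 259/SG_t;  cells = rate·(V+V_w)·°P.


V_w = 19.2·((1.093−1)/(1.057−1)−1) = 12.1263
V_final = 19.2 + 12.1263 = 31.3263
°P = 259 − 259/1.057 = 13.9669
cells = 1.21·31.3263·13.9669

529.4127 billion cells


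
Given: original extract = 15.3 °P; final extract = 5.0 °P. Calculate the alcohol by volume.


SG = 259/(259 − P);  ABV = (OG − FG)·131.25
OG = 259/(259 − 15.3) = 1.0628
FG = 259/(259 − 5.0) = 1.0197
ABV = (1.0628 − 1.0197)·131.25

5.6565 % ABV


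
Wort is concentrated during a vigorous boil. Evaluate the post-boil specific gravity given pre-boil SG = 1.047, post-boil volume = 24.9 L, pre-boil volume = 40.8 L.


SG_post = 1 + (SG_pre − 1)·V_pre/V_post
pts_pre = (1.047 − 1)·1000 = 47.0000
pts_post = 47.0000·40.8/24.9 = 77.0120
SG_post = 1 + 77.0120/1000

1.0770


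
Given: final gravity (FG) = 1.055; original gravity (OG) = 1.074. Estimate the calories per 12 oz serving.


ABW = (OG−FG)·131.25·0.79/FG;  °P = 259 − 259/SG (for OG→OE and FG→AE);  RE = 0.1808·OE + 0.8192·AE;  Cal = (6.9·ABW + 4·(RE−0.1))·FG·3.55
ABW = (1.074 − 1.055)·131.25·0.79/1.055 = 1.8674
OE = 259 − 259/1.074 = 17.8454 °P
AE = 259 − 259/1.055 = 13.5024 °P
RE = 0.1808·17.8454 + 0.8192·13.5024 = 14.2876 °P
Cal = (6.9·1.8674 + 4·(14.2876−0.1))·1.055·3.55

260.8011 kcal


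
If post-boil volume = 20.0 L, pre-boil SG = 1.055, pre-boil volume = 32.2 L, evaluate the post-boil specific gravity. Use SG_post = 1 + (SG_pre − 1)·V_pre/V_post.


pts_pre = (1.055 − 1)·1000 = 55.0000
pts_post = 55.0000·32.2/20.0 = 88.5500
SG_post = 1 + 88.5500/1000

1.0885


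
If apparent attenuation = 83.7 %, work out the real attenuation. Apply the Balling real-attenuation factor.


RA = AA · 0.8192
RA = 83.7 · 0.8192

68.5670 %


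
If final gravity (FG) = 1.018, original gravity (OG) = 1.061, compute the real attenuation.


AA = (OG−FG)/(OG−1)·100;  RA = AA·0.8192
AA = (1.061 − 1.018)/(1.061 − 1)·100 = 70.4918
RA = 70.4918·0.8192

57.7469 %


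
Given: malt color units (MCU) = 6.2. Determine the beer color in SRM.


SRM = 1.4922 · MCU^0.6859
SRM = 1.4922 · 6.2^0.6859

5.2159 SRM


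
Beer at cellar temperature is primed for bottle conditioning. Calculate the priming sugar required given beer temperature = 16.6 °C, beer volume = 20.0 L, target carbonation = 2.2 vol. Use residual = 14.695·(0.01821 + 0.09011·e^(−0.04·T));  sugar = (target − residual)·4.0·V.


residual = 14.695·(0.01821 + 0.09011·e^(−0.04·16.6)) = 0.9493
sugar = (2.2 − 0.9493)·4.0·20.0

100.0591 g


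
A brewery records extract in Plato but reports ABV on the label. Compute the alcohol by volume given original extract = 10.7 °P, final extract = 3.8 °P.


SG = 259/(259 − P);  ABV = (OG − FG)·131.25
OG = 259/(259 − 10.7) = 1.0431
FG = 259/(259 − 3.8) = 1.0149
ABV = (1.0431 − 1.0149)·131.25

3.7016 % ABV


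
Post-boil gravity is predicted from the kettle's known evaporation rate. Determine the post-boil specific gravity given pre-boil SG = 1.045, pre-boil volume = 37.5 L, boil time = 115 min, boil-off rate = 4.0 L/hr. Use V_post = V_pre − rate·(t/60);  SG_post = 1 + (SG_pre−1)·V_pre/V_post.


V_post = 37.5 − 4.0·(115/60) = 29.8333
SG_post = 1 + (1.045 − 1)·37.5/29.8333

1.0566


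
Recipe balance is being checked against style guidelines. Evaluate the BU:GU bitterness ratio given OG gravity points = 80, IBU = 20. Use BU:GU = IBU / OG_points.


BU:GU = 20 / 80

0.2500


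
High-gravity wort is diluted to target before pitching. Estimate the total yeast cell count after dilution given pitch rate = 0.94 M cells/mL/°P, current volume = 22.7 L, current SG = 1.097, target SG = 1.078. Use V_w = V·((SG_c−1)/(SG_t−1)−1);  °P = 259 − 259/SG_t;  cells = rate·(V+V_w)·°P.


V_w = 22.7·((1.097−1)/(1.078−1)−1) = 5.5295
V_final = 22.7 + 5.5295 = 28.2295
°P = 259 − 259/1.078 = 18.7403
cells = 0.94·28.2295·18.7403

497.2862 billion cells


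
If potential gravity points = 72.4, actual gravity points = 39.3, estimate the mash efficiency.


efficiency = actual / potential × 100
efficiency = 39.3 / 72.4 × 100

54.2818 %


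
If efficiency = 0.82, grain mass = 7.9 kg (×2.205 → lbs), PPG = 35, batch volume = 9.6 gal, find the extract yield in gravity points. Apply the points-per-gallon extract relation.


points = lbs × PPG × eff / vol
lbs = 7.9 × 2.205 = 17.4195
points = 17.4195 × 35 × 0.82 / 9.6

52.0770 points


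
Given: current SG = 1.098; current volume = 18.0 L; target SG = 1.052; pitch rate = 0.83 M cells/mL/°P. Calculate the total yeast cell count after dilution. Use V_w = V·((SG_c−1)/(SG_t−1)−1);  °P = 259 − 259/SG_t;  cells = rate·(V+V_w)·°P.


V_w = 18.0·((1.098−1)/(1.052−1)−1) = 15.9231
V_final = 18.0 + 15.9231 = 33.9231
°P = 259 − 259/1.052 = 12.8023
cells = 0.83·33.9231·12.8023

360.4630 billion cells


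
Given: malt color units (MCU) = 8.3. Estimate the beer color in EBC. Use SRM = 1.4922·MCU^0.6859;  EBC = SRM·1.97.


SRM = 1.4922·8.3^0.6859 = 6.3712
EBC = 6.3712·1.97

12.5513 EBC


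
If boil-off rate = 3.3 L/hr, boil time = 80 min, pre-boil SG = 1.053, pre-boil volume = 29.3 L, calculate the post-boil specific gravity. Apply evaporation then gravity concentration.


V_post = V_pre − rate·(t/60);  SG_post = 1 + (SG_pre−1)·V_pre/V_post
V_post = 29.3 − 3.3·(80/60) = 24.9000
SG_post = 1 + (1.053 − 1)·29.3/24.9000

1.0624


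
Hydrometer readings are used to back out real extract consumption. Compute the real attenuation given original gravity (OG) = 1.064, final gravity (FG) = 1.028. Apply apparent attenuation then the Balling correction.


AA = (OG−FG)/(OG−1)·100;  RA = AA·0.8192
AA = (1.064 − 1.028)/(1.064 − 1)·100 = 56.2500
RA = 56.2500·0.8192

46.0800 %


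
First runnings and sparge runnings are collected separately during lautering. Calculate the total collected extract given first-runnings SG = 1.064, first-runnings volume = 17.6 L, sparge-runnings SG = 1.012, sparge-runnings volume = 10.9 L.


total = Σ (SG_i − 1)·1000·V_i
first = (1.064 − 1)·1000·17.6 = 1126.4000
sparge = (1.012 − 1)·1000·10.9 = 130.8000
total = 1126.4000 + 130.8000

1257.2000 gravity·L


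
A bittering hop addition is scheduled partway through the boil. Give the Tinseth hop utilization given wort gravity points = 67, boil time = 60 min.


U = 1.65·0.000125^(GP/1000) · (1 − e^(−0.04·t))/4.15
bigness = 1.65·0.000125^(67/1000) = 0.9036
boil_factor = (1 − e^(−0.04·60))/4.15 = 0.2191
U = 0.9036 · 0.2191

0.1980


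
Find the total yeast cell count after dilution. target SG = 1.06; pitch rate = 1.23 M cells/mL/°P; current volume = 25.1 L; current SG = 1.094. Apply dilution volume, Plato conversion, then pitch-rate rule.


V_w = V·((SG_c−1)/(SG_t−1)−1);  °P = 259 − 259/SG_t;  cells = rate·(V+V_w)·°P
V_w = 25.1·((1.094−1)/(1.06−1)−1) = 14.2233
V_final = 25.1 + 14.2233 = 39.3233
°P = 259 − 259/1.06 = 14.6604
cells = 1.23·39.3233·14.6604

709.0887 billion cells


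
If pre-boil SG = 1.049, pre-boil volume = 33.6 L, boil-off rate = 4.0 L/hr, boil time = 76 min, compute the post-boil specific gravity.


V_post = V_pre − rate·(t/60);  SG_post = 1 + (SG_pre−1)·V_pre/V_post
V_post = 33.6 − 4.0·(76/60) = 28.5333
SG_post = 1 + (1.049 − 1)·33.6/28.5333

1.0577


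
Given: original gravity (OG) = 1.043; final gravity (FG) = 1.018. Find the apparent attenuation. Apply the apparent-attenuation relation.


AA = (OG − FG)/(OG − 1) · 100
AA = (1.043 − 1.018)/(1.043 − 1) · 100

58.1395 %


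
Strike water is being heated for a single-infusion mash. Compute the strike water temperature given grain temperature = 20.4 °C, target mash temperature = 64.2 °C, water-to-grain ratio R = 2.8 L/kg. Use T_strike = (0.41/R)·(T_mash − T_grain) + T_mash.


T_strike = (0.41/2.8)·(64.2 − 20.4) + 64.2

70.6136 °C


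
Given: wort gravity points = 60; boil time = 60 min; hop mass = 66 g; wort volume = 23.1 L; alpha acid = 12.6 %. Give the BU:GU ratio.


U = 1.65·0.000125^(GP/1000)·(1−e^(−0.04t))/4.15;  IBU = (α/100)·m·U·1000/V;  BU:GU = IBU/GP
U = 1.65·0.000125^(60/1000)·(1−e^(−0.04·60))/4.15 = 0.2108
IBU = (12.6/100)·66·0.2108·1000/23.1 = 75.9017
BU:GU = 75.9017/60

1.2650


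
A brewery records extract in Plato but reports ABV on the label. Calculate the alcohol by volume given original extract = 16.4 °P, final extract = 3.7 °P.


SG = 259/(259 − P);  ABV = (OG − FG)·131.25
OG = 259/(259 − 16.4) = 1.0676
FG = 259/(259 − 3.7) = 1.0145
ABV = (1.0676 − 1.0145)·131.25

6.9705 % ABV


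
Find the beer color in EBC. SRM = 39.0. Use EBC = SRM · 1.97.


EBC = 39.0 · 1.97

76.8300 EBC


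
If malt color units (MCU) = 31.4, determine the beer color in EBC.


SRM = 1.4922·MCU^0.6859;  EBC = SRM·1.97
SRM = 1.4922·31.4^0.6859 = 15.8698
EBC = 15.8698·1.97

31.2635 EBC


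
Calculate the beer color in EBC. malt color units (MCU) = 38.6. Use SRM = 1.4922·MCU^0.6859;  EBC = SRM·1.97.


SRM = 1.4922·38.6^0.6859 = 18.2838
EBC = 18.2838·1.97

36.0192 EBC


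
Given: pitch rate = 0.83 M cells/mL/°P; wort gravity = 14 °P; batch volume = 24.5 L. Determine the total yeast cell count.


cells (billions) = rate · V_L · °P
cells = 0.83 · 24.5 · 14

284.6900 billion cells


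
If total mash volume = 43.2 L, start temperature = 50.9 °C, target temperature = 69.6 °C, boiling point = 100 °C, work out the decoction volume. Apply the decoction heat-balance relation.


V_dec = V_total·(T_target − T_start)/(T_boil − T_start)
V_dec = 43.2·(69.6 − 50.9)/(100 − 50.9)

16.4530 L


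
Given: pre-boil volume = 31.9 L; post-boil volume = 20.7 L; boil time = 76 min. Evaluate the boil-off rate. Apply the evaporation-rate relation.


rate = (V_pre − V_post) / (t_min/60)
rate = (31.9 − 20.7) / (76/60)

8.8421 L/hr


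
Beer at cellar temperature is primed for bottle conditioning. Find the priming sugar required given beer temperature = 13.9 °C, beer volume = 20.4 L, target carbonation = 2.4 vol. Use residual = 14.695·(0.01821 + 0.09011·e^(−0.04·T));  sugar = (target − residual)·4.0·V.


residual = 14.695·(0.01821 + 0.09011·e^(−0.04·13.9)) = 1.0270
sugar = (2.4 − 1.0270)·4.0·20.4

112.0365 g


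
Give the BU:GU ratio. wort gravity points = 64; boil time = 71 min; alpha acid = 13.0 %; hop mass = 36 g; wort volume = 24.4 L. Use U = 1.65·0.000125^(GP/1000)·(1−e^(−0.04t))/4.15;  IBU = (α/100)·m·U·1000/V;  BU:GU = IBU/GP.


U = 1.65·0.000125^(64/1000)·(1−e^(−0.04·71))/4.15 = 0.2106
IBU = (13.0/100)·36·0.2106·1000/24.4 = 40.3970
BU:GU = 40.3970/64

0.6312


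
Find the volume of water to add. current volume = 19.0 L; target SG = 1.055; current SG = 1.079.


V_water = V·((SG_curr − 1)/(SG_target − 1) − 1)
V_water = 19.0·((1.079 − 1)/(1.055 − 1) − 1)

8.2909 L


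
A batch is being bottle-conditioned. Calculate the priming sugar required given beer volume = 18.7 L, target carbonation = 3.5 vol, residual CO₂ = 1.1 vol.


sugar = (target − residual)·4.0·V
sugar = (3.5 − 1.1)·4.0·18.7

179.5200 g


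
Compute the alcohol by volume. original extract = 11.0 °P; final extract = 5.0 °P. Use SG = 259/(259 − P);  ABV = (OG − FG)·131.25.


OG = 259/(259 − 11.0) = 1.0444
FG = 259/(259 − 5.0) = 1.0197
ABV = (1.0444 − 1.0197)·131.25

3.2379 % ABV


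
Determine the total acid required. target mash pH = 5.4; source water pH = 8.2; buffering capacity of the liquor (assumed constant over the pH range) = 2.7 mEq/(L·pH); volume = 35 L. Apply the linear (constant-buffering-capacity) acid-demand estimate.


acid = buffering capacity · (pH_source − pH_target) · V
acid = 2.7 · (8.2 − 5.4) · 35

264.6000 mEq


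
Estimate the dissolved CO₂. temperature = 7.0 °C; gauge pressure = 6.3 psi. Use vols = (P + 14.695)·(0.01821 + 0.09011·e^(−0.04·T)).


vols = (6.3 + 14.695)·(0.01821 + 0.09011·e^(−0.04·7.0))

1.8122 volumes


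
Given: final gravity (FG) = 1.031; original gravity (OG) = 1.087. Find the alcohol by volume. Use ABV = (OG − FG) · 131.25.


ABV = (1.087 − 1.031) · 131.25

7.3500 % ABV


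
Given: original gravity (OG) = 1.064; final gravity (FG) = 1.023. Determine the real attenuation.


AA = (OG−FG)/(OG−1)·100;  RA = AA·0.8192
AA = (1.064 − 1.023)/(1.064 − 1)·100 = 64.0625
RA = 64.0625·0.8192

52.4800 %


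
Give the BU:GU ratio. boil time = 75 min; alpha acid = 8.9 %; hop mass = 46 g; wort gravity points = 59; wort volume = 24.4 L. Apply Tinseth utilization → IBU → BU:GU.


U = 1.65·0.000125^(GP/1000)·(1−e^(−0.04t))/4.15;  IBU = (α/100)·m·U·1000/V;  BU:GU = IBU/GP
U = 1.65·0.000125^(59/1000)·(1−e^(−0.04·75))/4.15 = 0.2223
IBU = (8.9/100)·46·0.2223·1000/24.4 = 37.3020
BU:GU = 37.3020/59

0.6322


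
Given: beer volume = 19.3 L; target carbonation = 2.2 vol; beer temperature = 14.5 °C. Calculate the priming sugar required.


residual = 14.695·(0.01821 + 0.09011·e^(−0.04·T));  sugar = (target − residual)·4.0·V
residual = 14.695·(0.01821 + 0.09011·e^(−0.04·14.5)) = 1.0090
sugar = (2.2 − 1.0090)·4.0·19.3

91.9456 g


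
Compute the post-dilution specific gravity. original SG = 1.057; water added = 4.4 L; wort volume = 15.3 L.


SG_new = 1 + (SG_old − 1)·V_old/(V_old + V_water)
pts = (1.057 − 1)·1000·15.3/(15.3 + 4.4) = 44.2690
SG_new = 1 + 44.2690/1000

1.0443


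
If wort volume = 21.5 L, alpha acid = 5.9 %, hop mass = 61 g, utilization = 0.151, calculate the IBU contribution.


IBU = (α/100)·mass·U·1000 / V
IBU = (5.9/100)·61·0.151·1000 / 21.5

25.2767 IBU


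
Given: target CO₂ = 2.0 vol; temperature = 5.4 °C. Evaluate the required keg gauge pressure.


psi = vols/(0.01821 + 0.09011·e^(−0.04·T)) − 14.695
psi = 2.0/(0.01821 + 0.09011·e^(−0.04·5.4)) − 14.695

7.3278 psi


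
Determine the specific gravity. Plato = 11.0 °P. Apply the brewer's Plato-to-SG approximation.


SG = 259/(259 − P)
SG = 259/(259 − 11.0)

1.0444


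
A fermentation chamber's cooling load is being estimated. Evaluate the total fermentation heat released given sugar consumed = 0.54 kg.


Q = m_sugar · 590 kJ/kg
Q = 0.54 · 590

318.6000 kJ


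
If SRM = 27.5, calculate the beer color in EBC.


EBC = SRM · 1.97
EBC = 27.5 · 1.97

54.1750 EBC


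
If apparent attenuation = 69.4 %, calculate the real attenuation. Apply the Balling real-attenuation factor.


RA = AA · 0.8192
RA = 69.4 · 0.8192

56.8525 %


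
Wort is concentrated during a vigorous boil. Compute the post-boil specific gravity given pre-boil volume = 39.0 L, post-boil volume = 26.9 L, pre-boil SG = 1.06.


SG_post = 1 + (SG_pre − 1)·V_pre/V_post
pts_pre = (1.06 − 1)·1000 = 60.0000
pts_post = 60.0000·39.0/26.9 = 86.9888
SG_post = 1 + 86.9888/1000

1.0870


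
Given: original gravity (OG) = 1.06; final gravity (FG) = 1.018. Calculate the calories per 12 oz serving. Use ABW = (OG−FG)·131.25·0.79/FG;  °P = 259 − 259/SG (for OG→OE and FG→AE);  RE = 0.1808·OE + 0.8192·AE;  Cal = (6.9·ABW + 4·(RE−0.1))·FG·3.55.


ABW = (1.06 − 1.018)·131.25·0.79/1.018 = 4.2779
OE = 259 − 259/1.06 = 14.6604 °P
AE = 259 − 259/1.018 = 4.5796 °P
RE = 0.1808·14.6604 + 0.8192·4.5796 = 6.4022 °P
Cal = (6.9·4.2779 + 4·(6.4022−0.1))·1.018·3.55

197.7744 kcal


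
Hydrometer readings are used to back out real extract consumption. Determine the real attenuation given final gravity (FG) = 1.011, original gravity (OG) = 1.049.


AA = (OG−FG)/(OG−1)·100;  RA = AA·0.8192
AA = (1.049 − 1.011)/(1.049 − 1)·100 = 77.5510
RA = 77.5510·0.8192

63.5298 %


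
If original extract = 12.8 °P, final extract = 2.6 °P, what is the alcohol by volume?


SG = 259/(259 − P);  ABV = (OG − FG)·131.25
OG = 259/(259 − 12.8) = 1.0520
FG = 259/(259 − 2.6) = 1.0101
ABV = (1.0520 − 1.0101)·131.25

5.4928 % ABV


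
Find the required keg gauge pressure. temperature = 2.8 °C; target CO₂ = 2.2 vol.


psi = vols/(0.01821 + 0.09011·e^(−0.04·T)) − 14.695
psi = 2.2/(0.01821 + 0.09011·e^(−0.04·2.8)) − 14.695

7.5784 psi


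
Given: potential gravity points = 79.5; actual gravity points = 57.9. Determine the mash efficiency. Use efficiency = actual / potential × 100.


efficiency = 57.9 / 79.5 × 100

72.8302 %


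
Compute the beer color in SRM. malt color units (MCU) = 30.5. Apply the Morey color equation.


SRM = 1.4922 · MCU^0.6859
SRM = 1.4922 · 30.5^0.6859

15.5564 SRM


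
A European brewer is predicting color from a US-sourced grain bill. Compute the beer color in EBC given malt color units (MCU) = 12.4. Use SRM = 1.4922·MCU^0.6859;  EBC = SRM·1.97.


SRM = 1.4922·12.4^0.6859 = 8.3908
EBC = 8.3908·1.97

16.5299 EBC


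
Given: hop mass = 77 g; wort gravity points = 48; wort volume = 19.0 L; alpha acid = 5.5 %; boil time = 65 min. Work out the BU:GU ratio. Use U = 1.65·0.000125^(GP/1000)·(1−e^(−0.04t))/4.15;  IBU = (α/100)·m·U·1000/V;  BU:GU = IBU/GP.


U = 1.65·0.000125^(48/1000)·(1−e^(−0.04·65))/4.15 = 0.2391
IBU = (5.5/100)·77·0.2391·1000/19.0 = 53.2930
BU:GU = 53.2930/48

1.1103


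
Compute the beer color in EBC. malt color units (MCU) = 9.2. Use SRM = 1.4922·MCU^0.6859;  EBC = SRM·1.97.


SRM = 1.4922·9.2^0.6859 = 6.8374
EBC = 6.8374·1.97

13.4696 EBC


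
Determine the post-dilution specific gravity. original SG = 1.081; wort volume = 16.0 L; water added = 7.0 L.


SG_new = 1 + (SG_old − 1)·V_old/(V_old + V_water)
pts = (1.081 − 1)·1000·16.0/(16.0 + 7.0) = 56.3478
SG_new = 1 + 56.3478/1000

1.0563


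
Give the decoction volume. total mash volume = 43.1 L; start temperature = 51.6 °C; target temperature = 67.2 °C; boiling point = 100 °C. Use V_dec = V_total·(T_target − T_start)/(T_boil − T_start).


V_dec = 43.1·(67.2 − 51.6)/(100 − 51.6)

13.8917 L


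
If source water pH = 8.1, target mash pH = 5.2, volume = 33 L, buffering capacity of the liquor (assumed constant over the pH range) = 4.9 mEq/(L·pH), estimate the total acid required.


acid = buffering capacity · (pH_source − pH_target) · V
acid = 4.9 · (8.1 − 5.2) · 33

468.9300 mEq


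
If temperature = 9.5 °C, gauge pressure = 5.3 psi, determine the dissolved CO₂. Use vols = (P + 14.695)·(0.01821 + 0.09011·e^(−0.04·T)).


vols = (5.3 + 14.695)·(0.01821 + 0.09011·e^(−0.04·9.5))

1.5963 volumes


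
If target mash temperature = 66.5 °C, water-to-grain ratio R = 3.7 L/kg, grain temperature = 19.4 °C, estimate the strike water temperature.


T_strike = (0.41/R)·(T_mash − T_grain) + T_mash
T_strike = (0.41/3.7)·(66.5 − 19.4) + 66.5

71.7192 °C


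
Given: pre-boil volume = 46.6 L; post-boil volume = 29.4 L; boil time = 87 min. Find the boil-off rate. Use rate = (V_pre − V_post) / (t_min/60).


rate = (46.6 − 29.4) / (87/60)

11.8621 L/hr


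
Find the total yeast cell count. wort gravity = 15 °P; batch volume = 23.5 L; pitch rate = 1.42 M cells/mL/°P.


cells (billions) = rate · V_L · °P
cells = 1.42 · 23.5 · 15

500.5500 billion cells


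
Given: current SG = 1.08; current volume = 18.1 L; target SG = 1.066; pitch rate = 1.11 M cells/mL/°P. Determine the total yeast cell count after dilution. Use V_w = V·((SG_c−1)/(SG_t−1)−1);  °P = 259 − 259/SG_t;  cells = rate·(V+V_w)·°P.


V_w = 18.1·((1.08−1)/(1.066−1)−1) = 3.8394
V_final = 18.1 + 3.8394 = 21.9394
°P = 259 − 259/1.066 = 16.0356
cells = 1.11·21.9394·16.0356

390.5117 billion cells


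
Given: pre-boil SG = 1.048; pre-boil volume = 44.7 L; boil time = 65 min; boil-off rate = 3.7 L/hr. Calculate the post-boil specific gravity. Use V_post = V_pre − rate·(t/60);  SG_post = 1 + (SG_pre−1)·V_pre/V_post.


V_post = 44.7 − 3.7·(65/60) = 40.6917
SG_post = 1 + (1.048 − 1)·44.7/40.6917

1.0527


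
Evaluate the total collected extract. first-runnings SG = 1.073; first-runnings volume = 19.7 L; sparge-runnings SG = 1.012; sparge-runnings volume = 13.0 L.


total = Σ (SG_i − 1)·1000·V_i
first = (1.073 − 1)·1000·19.7 = 1438.1000
sparge = (1.012 − 1)·1000·13.0 = 156.0000
total = 1438.1000 + 156.0000

1594.1000 gravity·L


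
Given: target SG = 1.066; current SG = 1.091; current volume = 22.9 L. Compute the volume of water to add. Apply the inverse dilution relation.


V_water = V·((SG_curr − 1)/(SG_target − 1) − 1)
V_water = 22.9·((1.091 − 1)/(1.066 − 1) − 1)

8.6742 L


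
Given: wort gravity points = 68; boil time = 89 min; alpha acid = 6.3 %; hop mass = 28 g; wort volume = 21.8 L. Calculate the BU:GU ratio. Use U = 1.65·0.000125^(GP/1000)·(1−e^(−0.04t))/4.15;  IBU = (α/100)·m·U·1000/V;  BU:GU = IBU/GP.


U = 1.65·0.000125^(68/1000)·(1−e^(−0.04·89))/4.15 = 0.2097
IBU = (6.3/100)·28·0.2097·1000/21.8 = 16.9644
BU:GU = 16.9644/68

0.2495


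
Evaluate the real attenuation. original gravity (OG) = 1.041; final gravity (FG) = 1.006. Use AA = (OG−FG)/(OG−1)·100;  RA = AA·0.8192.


AA = (1.041 − 1.006)/(1.041 − 1)·100 = 85.3659
RA = 85.3659·0.8192

69.9317 %


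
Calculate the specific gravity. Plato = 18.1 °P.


SG = 259/(259 − P)
SG = 259/(259 − 18.1)

1.0751


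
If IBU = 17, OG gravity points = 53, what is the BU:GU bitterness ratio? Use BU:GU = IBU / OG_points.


BU:GU = 17 / 53

0.3208


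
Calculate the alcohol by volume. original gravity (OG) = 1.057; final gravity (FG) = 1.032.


ABV = (OG − FG) · 131.25
ABV = (1.057 − 1.032) · 131.25

3.2812 % ABV


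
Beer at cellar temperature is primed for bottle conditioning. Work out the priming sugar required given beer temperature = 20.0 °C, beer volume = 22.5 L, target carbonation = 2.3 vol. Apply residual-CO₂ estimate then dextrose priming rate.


residual = 14.695·(0.01821 + 0.09011·e^(−0.04·T));  sugar = (target − residual)·4.0·V
residual = 14.695·(0.01821 + 0.09011·e^(−0.04·20.0)) = 0.8626
sugar = (2.3 − 0.8626)·4.0·22.5

129.3676 g


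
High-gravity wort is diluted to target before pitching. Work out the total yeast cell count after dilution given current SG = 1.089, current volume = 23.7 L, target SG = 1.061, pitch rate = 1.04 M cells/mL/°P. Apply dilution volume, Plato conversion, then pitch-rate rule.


V_w = V·((SG_c−1)/(SG_t−1)−1);  °P = 259 − 259/SG_t;  cells = rate·(V+V_w)·°P
V_w = 23.7·((1.089−1)/(1.061−1)−1) = 10.8787
V_final = 23.7 + 10.8787 = 34.5787
°P = 259 − 259/1.061 = 14.8907
cells = 1.04·34.5787·14.8907

535.4958 billion cells


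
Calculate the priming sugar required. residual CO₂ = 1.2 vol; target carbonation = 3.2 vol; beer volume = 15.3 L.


sugar = (target − residual)·4.0·V
sugar = (3.2 − 1.2)·4.0·15.3

122.4000 g


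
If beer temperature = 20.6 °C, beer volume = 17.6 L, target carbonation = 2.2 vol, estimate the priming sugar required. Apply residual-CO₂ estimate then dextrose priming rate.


residual = 14.695·(0.01821 + 0.09011·e^(−0.04·T));  sugar = (target − residual)·4.0·V
residual = 14.695·(0.01821 + 0.09011·e^(−0.04·20.6)) = 0.8485
sugar = (2.2 − 0.8485)·4.0·17.6

95.1475 g


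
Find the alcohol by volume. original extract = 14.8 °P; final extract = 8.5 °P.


SG = 259/(259 − P);  ABV = (OG − FG)·131.25
OG = 259/(259 − 14.8) = 1.0606
FG = 259/(259 − 8.5) = 1.0339
ABV = (1.0606 − 1.0339)·131.25

3.5010 % ABV


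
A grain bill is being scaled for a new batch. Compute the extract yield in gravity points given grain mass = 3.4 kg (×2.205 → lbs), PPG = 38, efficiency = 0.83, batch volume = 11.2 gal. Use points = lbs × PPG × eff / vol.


lbs = 3.4 × 2.205 = 7.4970
points = 7.4970 × 38 × 0.83 / 11.2

21.1121 points


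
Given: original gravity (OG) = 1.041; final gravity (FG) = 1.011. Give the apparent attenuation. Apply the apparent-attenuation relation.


AA = (OG − FG)/(OG − 1) · 100
AA = (1.041 − 1.011)/(1.041 − 1) · 100

73.1707 %


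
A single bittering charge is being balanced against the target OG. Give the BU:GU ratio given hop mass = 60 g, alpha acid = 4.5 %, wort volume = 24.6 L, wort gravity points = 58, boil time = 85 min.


U = 1.65·0.000125^(GP/1000)·(1−e^(−0.04t))/4.15;  IBU = (α/100)·m·U·1000/V;  BU:GU = IBU/GP
U = 1.65·0.000125^(58/1000)·(1−e^(−0.04·85))/4.15 = 0.2282
IBU = (4.5/100)·60·0.2282·1000/24.6 = 25.0463
BU:GU = 25.0463/58

0.4318


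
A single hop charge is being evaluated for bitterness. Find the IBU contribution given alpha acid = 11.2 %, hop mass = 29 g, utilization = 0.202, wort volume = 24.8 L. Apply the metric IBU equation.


IBU = (α/100)·mass·U·1000 / V
IBU = (11.2/100)·29·0.202·1000 / 24.8

26.4555 IBU


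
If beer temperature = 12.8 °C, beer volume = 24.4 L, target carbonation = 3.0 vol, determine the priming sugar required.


residual = 14.695·(0.01821 + 0.09011·e^(−0.04·T));  sugar = (target − residual)·4.0·V
residual = 14.695·(0.01821 + 0.09011·e^(−0.04·12.8)) = 1.0612
sugar = (3.0 − 1.0612)·4.0·24.4

189.2305 g


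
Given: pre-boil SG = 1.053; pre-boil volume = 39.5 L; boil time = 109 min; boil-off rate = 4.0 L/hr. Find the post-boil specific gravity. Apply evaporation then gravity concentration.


V_post = V_pre − rate·(t/60);  SG_post = 1 + (SG_pre−1)·V_pre/V_post
V_post = 39.5 − 4.0·(109/60) = 32.2333
SG_post = 1 + (1.053 − 1)·39.5/32.2333

1.0649


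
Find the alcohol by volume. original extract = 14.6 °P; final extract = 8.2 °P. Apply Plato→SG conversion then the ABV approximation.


SG = 259/(259 − P);  ABV = (OG − FG)·131.25
OG = 259/(259 − 14.6) = 1.0597
FG = 259/(259 − 8.2) = 1.0327
ABV = (1.0597 − 1.0327)·131.25

3.5494 % ABV


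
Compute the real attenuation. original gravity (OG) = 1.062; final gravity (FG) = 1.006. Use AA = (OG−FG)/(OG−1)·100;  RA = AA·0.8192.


AA = (1.062 − 1.006)/(1.062 − 1)·100 = 90.3226
RA = 90.3226·0.8192

73.9923 %


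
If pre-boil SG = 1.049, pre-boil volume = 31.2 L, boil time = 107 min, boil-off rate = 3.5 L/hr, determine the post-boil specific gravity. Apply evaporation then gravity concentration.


V_post = V_pre − rate·(t/60);  SG_post = 1 + (SG_pre−1)·V_pre/V_post
V_post = 31.2 − 3.5·(107/60) = 24.9583
SG_post = 1 + (1.049 − 1)·31.2/24.9583

1.0613


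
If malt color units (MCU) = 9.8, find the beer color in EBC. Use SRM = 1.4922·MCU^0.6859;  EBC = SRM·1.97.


SRM = 1.4922·9.8^0.6859 = 7.1402
EBC = 7.1402·1.97

14.0661 EBC


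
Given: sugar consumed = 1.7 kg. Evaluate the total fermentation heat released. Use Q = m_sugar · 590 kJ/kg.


Q = 1.7 · 590

1003.0000 kJ


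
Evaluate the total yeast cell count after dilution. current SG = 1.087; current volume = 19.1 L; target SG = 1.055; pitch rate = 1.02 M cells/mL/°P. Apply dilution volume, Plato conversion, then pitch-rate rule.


V_w = V·((SG_c−1)/(SG_t−1)−1);  °P = 259 − 259/SG_t;  cells = rate·(V+V_w)·°P
V_w = 19.1·((1.087−1)/(1.055−1)−1) = 11.1127
V_final = 19.1 + 11.1127 = 30.2127
°P = 259 − 259/1.055 = 13.5024
cells = 1.02·30.2127·13.5024

416.1023 billion cells


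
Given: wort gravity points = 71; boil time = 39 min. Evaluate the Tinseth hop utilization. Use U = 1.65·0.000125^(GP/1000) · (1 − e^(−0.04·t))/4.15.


bigness = 1.65·0.000125^(71/1000) = 0.8717
boil_factor = (1 − e^(−0.04·39))/4.15 = 0.1903
U = 0.8717 · 0.1903

0.1659


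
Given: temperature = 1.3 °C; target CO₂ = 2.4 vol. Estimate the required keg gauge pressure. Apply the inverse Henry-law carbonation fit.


psi = vols/(0.01821 + 0.09011·e^(−0.04·T)) − 14.695
psi = 2.4/(0.01821 + 0.09011·e^(−0.04·1.3)) − 14.695

8.4366 psi


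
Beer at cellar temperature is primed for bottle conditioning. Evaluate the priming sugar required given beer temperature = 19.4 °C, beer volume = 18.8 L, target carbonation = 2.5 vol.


residual = 14.695·(0.01821 + 0.09011·e^(−0.04·T));  sugar = (target − residual)·4.0·V
residual = 14.695·(0.01821 + 0.09011·e^(−0.04·19.4)) = 0.8770
sugar = (2.5 − 0.8770)·4.0·18.8

122.0470 g


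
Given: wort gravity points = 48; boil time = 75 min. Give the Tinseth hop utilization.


U = 1.65·0.000125^(GP/1000) · (1 − e^(−0.04·t))/4.15
bigness = 1.65·0.000125^(48/1000) = 1.0719
boil_factor = (1 − e^(−0.04·75))/4.15 = 0.2290
U = 1.0719 · 0.2290

0.2454


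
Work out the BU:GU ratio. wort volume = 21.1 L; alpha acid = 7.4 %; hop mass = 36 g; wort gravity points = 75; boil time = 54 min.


U = 1.65·0.000125^(GP/1000)·(1−e^(−0.04t))/4.15;  IBU = (α/100)·m·U·1000/V;  BU:GU = IBU/GP
U = 1.65·0.000125^(75/1000)·(1−e^(−0.04·54))/4.15 = 0.1793
IBU = (7.4/100)·36·0.1793·1000/21.1 = 22.6329
BU:GU = 22.6329/75

0.3018


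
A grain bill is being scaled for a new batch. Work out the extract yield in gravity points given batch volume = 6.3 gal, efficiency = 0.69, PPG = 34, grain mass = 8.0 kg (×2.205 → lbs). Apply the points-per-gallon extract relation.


points = lbs × PPG × eff / vol
lbs = 8.0 × 2.205 = 17.6400
points = 17.6400 × 34 × 0.69 / 6.3

65.6880 points


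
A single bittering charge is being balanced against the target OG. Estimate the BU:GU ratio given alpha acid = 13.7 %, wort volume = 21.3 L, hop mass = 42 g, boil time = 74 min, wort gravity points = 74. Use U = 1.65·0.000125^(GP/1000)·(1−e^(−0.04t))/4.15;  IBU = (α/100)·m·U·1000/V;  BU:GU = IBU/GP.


U = 1.65·0.000125^(74/1000)·(1−e^(−0.04·74))/4.15 = 0.1939
IBU = (13.7/100)·42·0.1939·1000/21.3 = 52.3707
BU:GU = 52.3707/74

0.7077


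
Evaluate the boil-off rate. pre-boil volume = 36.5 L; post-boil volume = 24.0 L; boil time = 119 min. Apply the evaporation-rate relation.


rate = (V_pre − V_post) / (t_min/60)
rate = (36.5 − 24.0) / (119/60)

6.3025 L/hr


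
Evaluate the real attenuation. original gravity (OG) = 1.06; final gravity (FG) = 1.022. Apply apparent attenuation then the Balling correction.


AA = (OG−FG)/(OG−1)·100;  RA = AA·0.8192
AA = (1.06 − 1.022)/(1.06 − 1)·100 = 63.3333
RA = 63.3333·0.8192

51.8827 %


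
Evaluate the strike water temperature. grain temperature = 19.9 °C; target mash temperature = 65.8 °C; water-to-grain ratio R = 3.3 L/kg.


T_strike = (0.41/R)·(T_mash − T_grain) + T_mash
T_strike = (0.41/3.3)·(65.8 − 19.9) + 65.8

71.5027 °C


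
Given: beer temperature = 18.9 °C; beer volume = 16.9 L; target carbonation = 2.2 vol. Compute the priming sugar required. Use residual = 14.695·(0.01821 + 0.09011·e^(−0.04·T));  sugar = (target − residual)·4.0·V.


residual = 14.695·(0.01821 + 0.09011·e^(−0.04·18.9)) = 0.8893
sugar = (2.2 − 0.8893)·4.0·16.9

88.6002 g


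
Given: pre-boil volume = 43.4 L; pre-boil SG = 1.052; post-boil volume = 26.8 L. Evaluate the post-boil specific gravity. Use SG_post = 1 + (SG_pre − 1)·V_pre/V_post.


pts_pre = (1.052 − 1)·1000 = 52.0000
pts_post = 52.0000·43.4/26.8 = 84.2090
SG_post = 1 + 84.2090/1000

1.0842


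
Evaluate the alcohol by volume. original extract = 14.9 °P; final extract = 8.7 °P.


SG = 259/(259 − P);  ABV = (OG − FG)·131.25
OG = 259/(259 − 14.9) = 1.0610
FG = 259/(259 − 8.7) = 1.0348
ABV = (1.0610 − 1.0348)·131.25

3.4495 % ABV


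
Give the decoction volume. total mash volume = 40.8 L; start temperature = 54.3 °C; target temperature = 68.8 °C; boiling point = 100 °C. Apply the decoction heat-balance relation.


V_dec = V_total·(T_target − T_start)/(T_boil − T_start)
V_dec = 40.8·(68.8 − 54.3)/(100 − 54.3)

12.9453 L


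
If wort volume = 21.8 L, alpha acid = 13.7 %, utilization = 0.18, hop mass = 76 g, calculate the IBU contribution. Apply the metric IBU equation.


IBU = (α/100)·mass·U·1000 / V
IBU = (13.7/100)·76·0.18·1000 / 21.8

85.9706 IBU


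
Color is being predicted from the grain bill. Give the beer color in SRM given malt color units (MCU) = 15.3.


SRM = 1.4922 · MCU^0.6859
SRM = 1.4922 · 15.3^0.6859

9.6919 SRM


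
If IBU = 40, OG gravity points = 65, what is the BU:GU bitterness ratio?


BU:GU = IBU / OG_points
BU:GU = 40 / 65

0.6154


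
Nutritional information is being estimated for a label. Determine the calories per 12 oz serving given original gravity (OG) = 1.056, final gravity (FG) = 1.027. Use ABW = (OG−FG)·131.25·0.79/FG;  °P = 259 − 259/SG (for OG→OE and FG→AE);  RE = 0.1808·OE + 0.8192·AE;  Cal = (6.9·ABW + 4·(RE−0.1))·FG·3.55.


ABW = (1.056 − 1.027)·131.25·0.79/1.027 = 2.9279
OE = 259 − 259/1.056 = 13.7348 °P
AE = 259 − 259/1.027 = 6.8092 °P
RE = 0.1808·13.7348 + 0.8192·6.8092 = 8.0613 °P
Cal = (6.9·2.9279 + 4·(8.0613−0.1))·1.027·3.55

189.7580 kcal


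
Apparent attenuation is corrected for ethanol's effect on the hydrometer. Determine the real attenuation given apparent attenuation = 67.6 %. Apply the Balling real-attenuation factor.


RA = AA · 0.8192
RA = 67.6 · 0.8192

55.3779 %


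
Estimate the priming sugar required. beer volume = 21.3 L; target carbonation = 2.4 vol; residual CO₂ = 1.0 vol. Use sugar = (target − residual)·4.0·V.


sugar = (2.4 − 1.0)·4.0·21.3

119.2800 g


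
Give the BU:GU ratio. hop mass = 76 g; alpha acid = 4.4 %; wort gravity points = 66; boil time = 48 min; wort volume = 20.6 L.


U = 1.65·0.000125^(GP/1000)·(1−e^(−0.04t))/4.15;  IBU = (α/100)·m·U·1000/V;  BU:GU = IBU/GP
U = 1.65·0.000125^(66/1000)·(1−e^(−0.04·48))/4.15 = 0.1875
IBU = (4.4/100)·76·0.1875·1000/20.6 = 30.4355
BU:GU = 30.4355/66

0.4611


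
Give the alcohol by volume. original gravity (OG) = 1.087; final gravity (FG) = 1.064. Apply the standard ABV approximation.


ABV = (OG − FG) · 131.25
ABV = (1.087 − 1.064) · 131.25

3.0187 % ABV


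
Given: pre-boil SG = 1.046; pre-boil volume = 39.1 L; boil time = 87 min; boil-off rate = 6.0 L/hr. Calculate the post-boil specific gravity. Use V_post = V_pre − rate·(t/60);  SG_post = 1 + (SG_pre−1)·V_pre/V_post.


V_post = 39.1 − 6.0·(87/60) = 30.4000
SG_post = 1 + (1.046 − 1)·39.1/30.4000

1.0592


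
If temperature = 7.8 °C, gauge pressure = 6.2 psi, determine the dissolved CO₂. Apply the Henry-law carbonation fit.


vols = (P + 14.695)·(0.01821 + 0.09011·e^(−0.04·T))
vols = (6.2 + 14.695)·(0.01821 + 0.09011·e^(−0.04·7.8))

1.7587 volumes


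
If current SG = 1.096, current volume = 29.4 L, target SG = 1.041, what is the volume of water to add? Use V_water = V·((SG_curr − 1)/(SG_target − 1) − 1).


V_water = 29.4·((1.096 − 1)/(1.041 − 1) − 1)

39.4390 L


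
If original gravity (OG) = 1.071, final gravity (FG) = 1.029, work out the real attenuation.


AA = (OG−FG)/(OG−1)·100;  RA = AA·0.8192
AA = (1.071 − 1.029)/(1.071 − 1)·100 = 59.1549
RA = 59.1549·0.8192

48.4597 %


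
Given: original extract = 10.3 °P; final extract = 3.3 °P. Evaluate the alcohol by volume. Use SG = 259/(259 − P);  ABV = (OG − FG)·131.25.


OG = 259/(259 − 10.3) = 1.0414
FG = 259/(259 − 3.3) = 1.0129
ABV = (1.0414 − 1.0129)·131.25

3.7419 % ABV


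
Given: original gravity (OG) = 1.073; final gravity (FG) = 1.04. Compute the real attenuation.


AA = (OG−FG)/(OG−1)·100;  RA = AA·0.8192
AA = (1.073 − 1.04)/(1.073 − 1)·100 = 45.2055
RA = 45.2055·0.8192

37.0323 %


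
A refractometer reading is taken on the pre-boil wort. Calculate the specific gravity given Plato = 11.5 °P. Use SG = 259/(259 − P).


SG = 259/(259 − 11.5)

1.0465


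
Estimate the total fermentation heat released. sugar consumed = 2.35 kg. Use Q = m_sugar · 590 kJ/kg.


Q = 2.35 · 590

1386.5000 kJ


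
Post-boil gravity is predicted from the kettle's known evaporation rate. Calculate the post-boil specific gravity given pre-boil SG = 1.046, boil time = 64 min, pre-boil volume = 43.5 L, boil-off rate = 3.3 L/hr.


V_post = V_pre − rate·(t/60);  SG_post = 1 + (SG_pre−1)·V_pre/V_post
V_post = 43.5 − 3.3·(64/60) = 39.9800
SG_post = 1 + (1.046 − 1)·43.5/39.9800

1.0501


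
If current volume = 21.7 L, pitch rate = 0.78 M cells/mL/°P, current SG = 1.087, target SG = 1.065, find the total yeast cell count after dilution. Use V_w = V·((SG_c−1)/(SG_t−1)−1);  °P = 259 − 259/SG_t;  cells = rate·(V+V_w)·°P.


V_w = 21.7·((1.087−1)/(1.065−1)−1) = 7.3446
V_final = 21.7 + 7.3446 = 29.0446
°P = 259 − 259/1.065 = 15.8075
cells = 0.78·29.0446·15.8075

358.1160 billion cells


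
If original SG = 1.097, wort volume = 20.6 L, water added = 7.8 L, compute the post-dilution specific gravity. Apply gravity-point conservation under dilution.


SG_new = 1 + (SG_old − 1)·V_old/(V_old + V_water)
pts = (1.097 − 1)·1000·20.6/(20.6 + 7.8) = 70.3592
SG_new = 1 + 70.3592/1000

1.0704


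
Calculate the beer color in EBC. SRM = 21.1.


EBC = SRM · 1.97
EBC = 21.1 · 1.97

41.5670 EBC


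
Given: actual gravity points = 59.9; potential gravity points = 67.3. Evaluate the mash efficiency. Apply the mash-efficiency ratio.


efficiency = actual / potential × 100
efficiency = 59.9 / 67.3 × 100

89.0045 %


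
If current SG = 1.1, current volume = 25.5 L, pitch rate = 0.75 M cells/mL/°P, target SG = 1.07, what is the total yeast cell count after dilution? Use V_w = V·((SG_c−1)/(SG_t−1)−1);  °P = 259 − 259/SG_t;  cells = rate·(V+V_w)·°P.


V_w = 25.5·((1.1−1)/(1.07−1)−1) = 10.9286
V_final = 25.5 + 10.9286 = 36.4286
°P = 259 − 259/1.07 = 16.9439
cells = 0.75·36.4286·16.9439

462.9322 billion cells


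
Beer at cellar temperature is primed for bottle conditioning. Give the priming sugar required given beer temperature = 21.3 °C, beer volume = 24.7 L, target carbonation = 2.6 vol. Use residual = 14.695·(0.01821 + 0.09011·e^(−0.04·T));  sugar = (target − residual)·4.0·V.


residual = 14.695·(0.01821 + 0.09011·e^(−0.04·21.3)) = 0.8324
sugar = (2.6 − 0.8324)·4.0·24.7

174.6356 g
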